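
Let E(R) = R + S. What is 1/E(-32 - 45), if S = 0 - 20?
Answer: -1/97 ≈ -0.010309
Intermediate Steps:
S = -20
E(R) = -20 + R (E(R) = R - 20 = -20 + R)
1/E(-32 - 45) = 1/(-20 + (-32 - 45)) = 1/(-20 - 77) = 1/(-97) = -1/97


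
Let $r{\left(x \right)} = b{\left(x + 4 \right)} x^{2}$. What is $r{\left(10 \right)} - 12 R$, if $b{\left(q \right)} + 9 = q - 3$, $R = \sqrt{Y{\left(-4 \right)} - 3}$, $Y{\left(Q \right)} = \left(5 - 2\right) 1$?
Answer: $200$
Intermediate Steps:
$Y{\left(Q \right)} = 3$ ($Y{\left(Q \right)} = 3 \cdot 1 = 3$)
$R = 0$ ($R = \sqrt{3 - 3} = \sqrt{0} = 0$)
$b{\left(q \right)} = -12 + q$ ($b{\left(q \right)} = -9 + \left(q - 3\right) = -9 + \left(-3 + q\right) = -12 + q$)
$r{\left(x \right)} = x^{2} \left(-8 + x\right)$ ($r{\left(x \right)} = \left(-12 + \left(x + 4\right)\right) x^{2} = \left(-12 + \left(4 + x\right)\right) x^{2} = \left(-8 + x\right) x^{2} = x^{2} \left(-8 + x\right)$)
$r{\left(10 \right)} - 12 R = 10^{2} \left(-8 + 10\right) - 0 = 100 \cdot 2 + 0 = 200 + 0 = 200$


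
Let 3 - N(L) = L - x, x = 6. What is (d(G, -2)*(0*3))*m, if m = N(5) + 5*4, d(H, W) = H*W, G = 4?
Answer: 0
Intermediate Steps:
N(L) = 9 - L (N(L) = 3 - (L - 1*6) = 3 - (L - 6) = 3 - (-6 + L) = 3 + (6 - L) = 9 - L)
m = 24 (m = (9 - 1*5) + 5*4 = (9 - 5) + 20 = 4 + 20 = 24)
(d(G, -2)*(0*3))*m = ((4*(-2))*(0*3))*24 = -8*0*24 = 0*24 = 0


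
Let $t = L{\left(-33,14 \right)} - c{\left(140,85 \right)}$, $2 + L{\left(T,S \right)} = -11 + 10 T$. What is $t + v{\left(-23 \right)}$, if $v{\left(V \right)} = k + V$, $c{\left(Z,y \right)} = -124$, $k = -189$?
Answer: $-431$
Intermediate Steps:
$L{\left(T,S \right)} = -13 + 10 T$ ($L{\left(T,S \right)} = -2 + \left(-11 + 10 T\right) = -13 + 10 T$)
$v{\left(V \right)} = -189 + V$
$t = -219$ ($t = \left(-13 + 10 \left(-33\right)\right) - -124 = \left(-13 - 330\right) + 124 = -343 + 124 = -219$)
$t + v{\left(-23 \right)} = -219 - 212 = -431$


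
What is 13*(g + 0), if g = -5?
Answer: -65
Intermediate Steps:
13*(g + 0) = 13*(-5 + 0) = 13*(-5) = -65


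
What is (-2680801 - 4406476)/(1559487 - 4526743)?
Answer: 7087277/2967256 ≈ 2.3885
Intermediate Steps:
(-2680801 - 4406476)/(1559487 - 4526743) = -7087277/(-2967256) = -7087277*(-1/2967256) = 7087277/2967256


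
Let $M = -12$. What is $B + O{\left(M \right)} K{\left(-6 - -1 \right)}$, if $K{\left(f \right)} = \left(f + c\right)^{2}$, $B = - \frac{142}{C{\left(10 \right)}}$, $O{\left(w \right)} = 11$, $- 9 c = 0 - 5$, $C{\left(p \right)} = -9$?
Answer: $\frac{18878}{81} \approx 233.06$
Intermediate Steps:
$c = \frac{5}{9}$ ($c = - \frac{0 - 5}{9} = \left(- \frac{1}{9}\right) \left(-5\right) = \frac{5}{9} \approx 0.55556$)
$B = \frac{142}{9}$ ($B = - \frac{142}{-9} = \left(-142\right) \left(- \frac{1}{9}\right) = \frac{142}{9} \approx 15.778$)
$K{\left(f \right)} = \left(\frac{5}{9} + f\right)^{2}$ ($K{\left(f \right)} = \left(f + \frac{5}{9}\right)^{2} = \left(\frac{5}{9} + f\right)^{2}$)
$B + O{\left(M \right)} K{\left(-6 - -1 \right)} = \frac{142}{9} + 11 \frac{\left(5 + 9 \left(-6 - -1\right)\right)^{2}}{81} = \frac{142}{9} + 11 \frac{\left(5 + 9 \left(-6 + 1\right)\right)^{2}}{81} = \frac{142}{9} + 11 \frac{\left(5 + 9 \left(-5\right)\right)^{2}}{81} = \frac{142}{9} + 11 \frac{\left(5 - 45\right)^{2}}{81} = \frac{142}{9} + 11 \frac{\left(-40\right)^{2}}{81} = \frac{142}{9} + 11 \cdot \frac{1}{81} \cdot 1600 = \frac{142}{9} + 11 \cdot \frac{1600}{81} = \frac{142}{9} + \frac{17600}{81} = \frac{18878}{81}$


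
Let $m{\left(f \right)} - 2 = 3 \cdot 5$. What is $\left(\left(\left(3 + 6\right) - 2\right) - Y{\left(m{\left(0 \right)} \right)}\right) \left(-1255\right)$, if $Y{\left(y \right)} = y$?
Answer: $12550$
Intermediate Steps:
$m{\left(f \right)} = 17$ ($m{\left(f \right)} = 2 + 3 \cdot 5 = 2 + 15 = 17$)
$\left(\left(\left(3 + 6\right) - 2\right) - Y{\left(m{\left(0 \right)} \right)}\right) \left(-1255\right) = \left(\left(\left(3 + 6\right) - 2\right) - 17\right) \left(-1255\right) = \left(\left(9 - 2\right) - 17\right) \left(-1255\right) = \left(7 - 17\right) \left(-1255\right) = \left(-10\right) \left(-1255\right) = 12550$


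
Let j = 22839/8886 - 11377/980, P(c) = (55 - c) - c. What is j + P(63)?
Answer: -116166947/1451380 ≈ -80.039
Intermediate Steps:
P(c) = 55 - 2*c
j = -13118967/1451380 (j = 22839*(1/8886) - 11377*1/980 = 7613/2962 - 11377/980 = -13118967/1451380 ≈ -9.0390)
j + P(63) = -13118967/1451380 + (55 - 2*63) = -13118967/1451380 + (55 - 126) = -13118967/1451380 - 71 = -116166947/1451380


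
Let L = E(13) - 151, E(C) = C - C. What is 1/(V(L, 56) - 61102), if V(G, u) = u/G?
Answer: -151/9226458 ≈ -1.6366e-5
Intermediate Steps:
E(C) = 0
L = -151 (L = 0 - 151 = -151)
1/(V(L, 56) - 61102) = 1/(56/(-151) - 61102) = 1/(56*(-1/151) - 61102) = 1/(-56/151 - 61102) = 1/(-9226458/151) = -151/9226458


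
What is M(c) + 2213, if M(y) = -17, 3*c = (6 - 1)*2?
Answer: 2196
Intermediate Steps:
c = 10/3 (c = ((6 - 1)*2)/3 = (5*2)/3 = (⅓)*10 = 10/3 ≈ 3.3333)
M(c) + 2213 = -17 + 2213 = 2196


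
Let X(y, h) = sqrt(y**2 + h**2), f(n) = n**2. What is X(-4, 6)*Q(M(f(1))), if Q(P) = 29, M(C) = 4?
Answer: 58*sqrt(13) ≈ 209.12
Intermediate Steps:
X(y, h) = sqrt(h**2 + y**2)
X(-4, 6)*Q(M(f(1))) = sqrt(6**2 + (-4)**2)*29 = sqrt(36 + 16)*29 = sqrt(52)*29 = (2*sqrt(13))*29 = 58*sqrt(13)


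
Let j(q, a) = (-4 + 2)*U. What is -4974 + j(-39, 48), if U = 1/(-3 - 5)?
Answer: -19895/4 ≈ -4973.8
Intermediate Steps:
U = -1/8 (U = 1/(-8) = -1/8 ≈ -0.12500)
j(q, a) = 1/4 (j(q, a) = (-4 + 2)*(-1/8) = -2*(-1/8) = 1/4)
-4974 + j(-39, 48) = -4974 + 1/4 = -19895/4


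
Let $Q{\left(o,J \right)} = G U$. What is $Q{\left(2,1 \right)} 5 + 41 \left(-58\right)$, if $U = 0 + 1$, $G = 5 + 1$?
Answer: $-2348$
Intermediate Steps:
$G = 6$
$U = 1$
$Q{\left(o,J \right)} = 6$ ($Q{\left(o,J \right)} = 6 \cdot 1 = 6$)
$Q{\left(2,1 \right)} 5 + 41 \left(-58\right) = 6 \cdot 5 + 41 \left(-58\right) = 30 - 2378 = -2348$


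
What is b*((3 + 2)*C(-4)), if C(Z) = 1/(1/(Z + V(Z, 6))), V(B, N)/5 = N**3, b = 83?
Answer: 446540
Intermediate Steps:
V(B, N) = 5*N**3
C(Z) = 1080 + Z (C(Z) = 1/(1/(Z + 5*6**3)) = 1/(1/(Z + 5*216)) = 1/(1/(Z + 1080)) = 1/(1/(1080 + Z)) = 1080 + Z)
b*((3 + 2)*C(-4)) = 83*((3 + 2)*(1080 - 4)) = 83*(5*1076) = 83*5380 = 446540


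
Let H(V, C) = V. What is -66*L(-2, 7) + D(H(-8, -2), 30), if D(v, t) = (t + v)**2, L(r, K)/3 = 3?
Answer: -110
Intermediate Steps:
L(r, K) = 9 (L(r, K) = 3*3 = 9)
-66*L(-2, 7) + D(H(-8, -2), 30) = -66*9 + (30 - 8)**2 = -594 + 22**2 = -594 + 484 = -110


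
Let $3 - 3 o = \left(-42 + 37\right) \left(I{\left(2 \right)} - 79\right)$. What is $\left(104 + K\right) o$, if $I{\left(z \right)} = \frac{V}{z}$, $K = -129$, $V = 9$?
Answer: $\frac{18475}{6} \approx 3079.2$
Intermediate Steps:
$I{\left(z \right)} = \frac{9}{z}$
$o = - \frac{739}{6}$ ($o = 1 - \frac{\left(-42 + 37\right) \left(\frac{9}{2} - 79\right)}{3} = 1 - \frac{\left(-5\right) \left(9 \cdot \frac{1}{2} - 79\right)}{3} = 1 - \frac{\left(-5\right) \left(\frac{9}{2} - 79\right)}{3} = 1 - \frac{\left(-5\right) \left(- \frac{149}{2}\right)}{3} = 1 - \frac{745}{6} = - \frac{739}{6} \approx -123.17$)
$\left(104 + K\right) o = \left(104 - 129\right) \left(- \frac{739}{6}\right) = \left(-25\right) \left(- \frac{739}{6}\right) = \frac{18475}{6}$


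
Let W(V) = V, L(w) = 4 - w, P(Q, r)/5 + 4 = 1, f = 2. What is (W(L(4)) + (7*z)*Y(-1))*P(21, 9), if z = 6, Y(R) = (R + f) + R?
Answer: 0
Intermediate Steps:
P(Q, r) = -15 (P(Q, r) = -20 + 5*1 = -20 + 5 = -15)
Y(R) = 2 + 2*R (Y(R) = (R + 2) + R = (2 + R) + R = 2 + 2*R)
(W(L(4)) + (7*z)*Y(-1))*P(21, 9) = ((4 - 1*4) + (7*6)*(2 + 2*(-1)))*(-15) = ((4 - 4) + 42*(2 - 2))*(-15) = (0 + 42*0)*(-15) = (0 + 0)*(-15) = 0*(-15) = 0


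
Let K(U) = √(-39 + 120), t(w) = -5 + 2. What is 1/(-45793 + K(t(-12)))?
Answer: -1/45784 ≈ -2.1842e-5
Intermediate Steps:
t(w) = -3
K(U) = 9 (K(U) = √81 = 9)
1/(-45793 + K(t(-12))) = 1/(-45793 + 9) = 1/(-45784) = -1/45784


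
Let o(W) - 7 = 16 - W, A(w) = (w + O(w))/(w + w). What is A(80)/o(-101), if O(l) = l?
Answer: 1/124 ≈ 0.0080645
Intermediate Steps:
A(w) = 1 (A(w) = (w + w)/(w + w) = (2*w)/((2*w)) = (2*w)*(1/(2*w)) = 1)
o(W) = 23 - W (o(W) = 7 + (16 - W) = 23 - W)
A(80)/o(-101) = 1/(23 - 1*(-101)) = 1/(23 + 101) = 1/124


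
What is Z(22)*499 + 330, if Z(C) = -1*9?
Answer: -4161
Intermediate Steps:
Z(C) = -9
Z(22)*499 + 330 = -9*499 + 330 = -4491 + 330 = -4161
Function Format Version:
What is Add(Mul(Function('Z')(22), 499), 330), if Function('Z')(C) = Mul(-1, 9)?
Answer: -4161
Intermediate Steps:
Function('Z')(C) = -9
Add(Mul(Function('Z')(22), 499), 330) = Add(Mul(-9, 499), 330) = Add(-4491, 330) = -4161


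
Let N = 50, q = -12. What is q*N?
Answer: -600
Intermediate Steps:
q*N = -12*50 = -600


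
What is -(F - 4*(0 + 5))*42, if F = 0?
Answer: 840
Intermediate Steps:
-(F - 4*(0 + 5))*42 = -(0 - 4*(0 + 5))*42 = -(0 - 4*5)*42 = -(0 - 20)*42 = -(-20)*42 = -1*(-840) = 840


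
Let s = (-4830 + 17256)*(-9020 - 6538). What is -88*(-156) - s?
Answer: 193337436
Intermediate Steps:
s = -193323708 (s = 12426*(-15558) = -193323708)
-88*(-156) - s = -88*(-156) - 1*(-193323708) = 13728 + 193323708 = 193337436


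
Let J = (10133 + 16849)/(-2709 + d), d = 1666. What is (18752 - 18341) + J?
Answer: 401691/1043 ≈ 385.13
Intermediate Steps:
J = -26982/1043 (J = (10133 + 16849)/(-2709 + 1666) = 26982/(-1043) = 26982*(-1/1043) = -26982/1043 ≈ -25.870)
(18752 - 18341) + J = (18752 - 18341) - 26982/1043 = 411 - 26982/1043 = 401691/1043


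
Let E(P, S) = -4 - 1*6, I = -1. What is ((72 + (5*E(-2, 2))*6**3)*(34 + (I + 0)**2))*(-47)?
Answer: 17647560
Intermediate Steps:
E(P, S) = -10 (E(P, S) = -4 - 6 = -10)
((72 + (5*E(-2, 2))*6**3)*(34 + (I + 0)**2))*(-47) = ((72 + (5*(-10))*6**3)*(34 + (-1 + 0)**2))*(-47) = ((72 - 50*216)*(34 + (-1)**2))*(-47) = ((72 - 10800)*(34 + 1))*(-47) = -10728*35*(-47) = -375480*(-47) = 17647560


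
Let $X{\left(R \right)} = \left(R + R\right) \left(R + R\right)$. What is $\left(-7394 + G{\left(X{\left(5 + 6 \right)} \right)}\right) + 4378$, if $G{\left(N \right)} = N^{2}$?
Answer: $231240$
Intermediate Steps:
$X{\left(R \right)} = 4 R^{2}$ ($X{\left(R \right)} = 2 R 2 R = 4 R^{2}$)
$\left(-7394 + G{\left(X{\left(5 + 6 \right)} \right)}\right) + 4378 = \left(-7394 + \left(4 \left(5 + 6\right)^{2}\right)^{2}\right) + 4378 = \left(-7394 + \left(4 \cdot 11^{2}\right)^{2}\right) + 4378 = \left(-7394 + \left(4 \cdot 121\right)^{2}\right) + 4378 = \left(-7394 + 484^{2}\right) + 4378 = \left(-7394 + 234256\right) + 4378 = 226862 + 4378 = 231240$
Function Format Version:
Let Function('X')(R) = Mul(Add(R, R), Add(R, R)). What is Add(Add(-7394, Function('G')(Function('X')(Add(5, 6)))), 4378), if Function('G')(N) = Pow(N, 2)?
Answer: 231240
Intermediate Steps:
Function('X')(R) = Mul(4, Pow(R, 2)) (Function('X')(R) = Mul(Mul(2, R), Mul(2, R)) = Mul(4, Pow(R, 2)))
Add(Add(-7394, Function('G')(Function('X')(Add(5, 6)))), 4378) = Add(Add(-7394, Pow(Mul(4, Pow(Add(5, 6), 2)), 2)), 4378) = Add(Add(-7394, Pow(Mul(4, Pow(11, 2)), 2)), 4378) = Add(Add(-7394, Pow(Mul(4, 121), 2)), 4378) = Add(Add(-7394, Pow(484, 2)), 4378) = Add(Add(-7394, 234256), 4378) = Add(226862, 4378) = 231240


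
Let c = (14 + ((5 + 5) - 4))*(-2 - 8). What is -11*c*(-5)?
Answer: -11000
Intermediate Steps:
c = -200 (c = (14 + (10 - 4))*(-10) = (14 + 6)*(-10) = 20*(-10) = -200)
-11*c*(-5) = -11*(-200)*(-5) = 2200*(-5) = -11000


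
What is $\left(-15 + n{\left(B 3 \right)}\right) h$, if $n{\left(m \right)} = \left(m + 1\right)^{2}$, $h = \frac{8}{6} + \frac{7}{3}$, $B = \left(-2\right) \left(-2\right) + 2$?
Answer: $\frac{3806}{3} \approx 1268.7$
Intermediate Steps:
$B = 6$ ($B = 4 + 2 = 6$)
$h = \frac{11}{3}$ ($h = 8 \cdot \frac{1}{6} + 7 \cdot \frac{1}{3} = \frac{4}{3} + \frac{7}{3} = \frac{11}{3} \approx 3.6667$)
$n{\left(m \right)} = \left(1 + m\right)^{2}$
$\left(-15 + n{\left(B 3 \right)}\right) h = \left(-15 + \left(1 + 6 \cdot 3\right)^{2}\right) \frac{11}{3} = \left(-15 + \left(1 + 18\right)^{2}\right) \frac{11}{3} = \left(-15 + 19^{2}\right) \frac{11}{3} = \left(-15 + 361\right) \frac{11}{3} = 346 \cdot \frac{11}{3} = \frac{3806}{3}$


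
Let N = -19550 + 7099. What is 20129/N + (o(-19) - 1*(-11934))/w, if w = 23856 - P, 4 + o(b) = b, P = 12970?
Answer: -70820433/135541586 ≈ -0.52250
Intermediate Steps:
o(b) = -4 + b
N = -12451
w = 10886 (w = 23856 - 1*12970 = 23856 - 12970 = 10886)
20129/N + (o(-19) - 1*(-11934))/w = 20129/(-12451) + ((-4 - 19) - 1*(-11934))/10886 = 20129*(-1/12451) + (-23 + 11934)*(1/10886) = -20129/12451 + 11911*(1/10886) = -20129/12451 + 11911/10886 = -70820433/135541586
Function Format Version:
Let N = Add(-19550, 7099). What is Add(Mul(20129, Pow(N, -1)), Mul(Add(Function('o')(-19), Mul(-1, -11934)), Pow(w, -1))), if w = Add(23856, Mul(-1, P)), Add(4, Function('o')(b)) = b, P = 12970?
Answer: Rational(-70820433, 135541586) ≈ -0.52250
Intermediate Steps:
Function('o')(b) = Add(-4, b)
N = -12451
w = 10886 (w = Add(23856, Mul(-1, 12970)) = Add(23856, -12970) = 10886)
Add(Mul(20129, Pow(N, -1)), Mul(Add(Function('o')(-19), Mul(-1, -11934)), Pow(w, -1))) = Add(Mul(20129, Pow(-12451, -1)), Mul(Add(Add(-4, -19), Mul(-1, -11934)), Pow(10886, -1))) = Add(Mul(20129, Rational(-1, 12451)), Mul(Add(-23, 11934), Rational(1, 10886))) = Add(Rational(-20129, 12451), Mul(11911, Rational(1, 10886))) = Add(Rational(-20129, 12451), Rational(11911, 10886)) = Rational(-70820433, 135541586)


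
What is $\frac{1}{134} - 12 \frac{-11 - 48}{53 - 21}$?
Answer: $\frac{11863}{536} \approx 22.132$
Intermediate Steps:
$\frac{1}{134} - 12 \frac{-11 - 48}{53 - 21} = \frac{1}{134} - 12 \frac{-11 - 48}{32} = \frac{1}{134} - 12 \left(\left(-59\right) \frac{1}{32}\right) = \frac{1}{134} - - \frac{177}{8} = \frac{1}{134} + \frac{177}{8} = \frac{11863}{536}$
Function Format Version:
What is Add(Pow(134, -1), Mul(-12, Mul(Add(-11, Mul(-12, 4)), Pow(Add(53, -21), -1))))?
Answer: Rational(11863, 536) ≈ 22.132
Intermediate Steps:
Add(Pow(134, -1), Mul(-12, Mul(Add(-11, Mul(-12, 4)), Pow(Add(53, -21), -1)))) = Add(Rational(1, 134), Mul(-12, Mul(Add(-11, -48), Pow(32, -1)))) = Add(Rational(1, 134), Mul(-12, Mul(-59, Rational(1, 32)))) = Add(Rational(1, 134), Mul(-12, Rational(-59, 32))) = Add(Rational(1, 134), Rational(177, 8)) = Rational(11863, 536)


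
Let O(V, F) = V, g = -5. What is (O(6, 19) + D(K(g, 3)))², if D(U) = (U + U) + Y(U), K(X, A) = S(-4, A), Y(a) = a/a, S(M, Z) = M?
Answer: 1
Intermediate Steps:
Y(a) = 1
K(X, A) = -4
D(U) = 1 + 2*U (D(U) = (U + U) + 1 = 2*U + 1 = 1 + 2*U)
(O(6, 19) + D(K(g, 3)))² = (6 + (1 + 2*(-4)))² = (6 + (1 - 8))² = (6 - 7)² = (-1)² = 1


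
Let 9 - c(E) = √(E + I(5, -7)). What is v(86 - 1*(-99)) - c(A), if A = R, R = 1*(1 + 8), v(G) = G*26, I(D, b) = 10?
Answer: 4801 + √19 ≈ 4805.4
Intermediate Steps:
v(G) = 26*G
R = 9 (R = 1*9 = 9)
A = 9
c(E) = 9 - √(10 + E) (c(E) = 9 - √(E + 10) = 9 - √(10 + E))
v(86 - 1*(-99)) - c(A) = 26*(86 - 1*(-99)) - (9 - √(10 + 9)) = 26*(86 + 99) - (9 - √19) = 26*185 + (-9 + √19) = 4810 + (-9 + √19) = 4801 + √19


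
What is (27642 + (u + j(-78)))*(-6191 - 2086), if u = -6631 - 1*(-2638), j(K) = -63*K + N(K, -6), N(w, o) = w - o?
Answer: -235820007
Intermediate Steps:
j(K) = 6 - 62*K (j(K) = -63*K + (K - 1*(-6)) = -63*K + (K + 6) = -63*K + (6 + K) = 6 - 62*K)
u = -3993 (u = -6631 + 2638 = -3993)
(27642 + (u + j(-78)))*(-6191 - 2086) = (27642 + (-3993 + (6 - 62*(-78))))*(-6191 - 2086) = (27642 + (-3993 + (6 + 4836)))*(-8277) = (27642 + (-3993 + 4842))*(-8277) = (27642 + 849)*(-8277) = 28491*(-8277) = -235820007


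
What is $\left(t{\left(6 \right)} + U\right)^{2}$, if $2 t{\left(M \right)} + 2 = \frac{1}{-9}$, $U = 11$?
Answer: $\frac{32041}{324} \approx 98.892$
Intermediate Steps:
$t{\left(M \right)} = - \frac{19}{18}$ ($t{\left(M \right)} = -1 + \frac{1}{2 \left(-9\right)} = -1 + \frac{1}{2} \left(- \frac{1}{9}\right) = -1 - \frac{1}{18} = - \frac{19}{18}$)
$\left(t{\left(6 \right)} + U\right)^{2} = \left(- \frac{19}{18} + 11\right)^{2} = \left(\frac{179}{18}\right)^{2} = \frac{32041}{324}$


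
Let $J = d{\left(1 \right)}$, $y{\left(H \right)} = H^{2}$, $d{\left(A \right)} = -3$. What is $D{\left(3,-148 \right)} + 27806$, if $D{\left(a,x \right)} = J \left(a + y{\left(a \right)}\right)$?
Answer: $27770$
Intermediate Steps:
$J = -3$
$D{\left(a,x \right)} = - 3 a - 3 a^{2}$ ($D{\left(a,x \right)} = - 3 \left(a + a^{2}\right) = - 3 a - 3 a^{2}$)
$D{\left(3,-148 \right)} + 27806 = 3 \cdot 3 \left(-1 - 3\right) + 27806 = 3 \cdot 3 \left(-4\right) + 27806 = -36 + 27806 = 27770$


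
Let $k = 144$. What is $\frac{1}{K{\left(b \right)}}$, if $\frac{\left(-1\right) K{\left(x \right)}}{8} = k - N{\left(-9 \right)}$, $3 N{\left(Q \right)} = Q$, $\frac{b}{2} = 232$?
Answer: $- \frac{1}{1176} \approx -0.00085034$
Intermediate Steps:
$b = 464$ ($b = 2 \cdot 232 = 464$)
$N{\left(Q \right)} = \frac{Q}{3}$
$K{\left(x \right)} = -1176$ ($K{\left(x \right)} = - 8 \left(144 - \frac{1}{3} \left(-9\right)\right) = - 8 \left(144 - -3\right) = - 8 \left(144 + 3\right) = \left(-8\right) 147 = -1176$)
$\frac{1}{K{\left(b \right)}} = \frac{1}{-1176} = - \frac{1}{1176}$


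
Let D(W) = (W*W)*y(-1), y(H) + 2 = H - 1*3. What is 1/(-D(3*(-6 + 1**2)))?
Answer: 1/1350 ≈ 0.00074074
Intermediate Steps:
y(H) = -5 + H (y(H) = -2 + (H - 1*3) = -2 + (H - 3) = -2 + (-3 + H) = -5 + H)
D(W) = -6*W**2 (D(W) = (W*W)*(-5 - 1) = W**2*(-6) = -6*W**2)
1/(-D(3*(-6 + 1**2))) = 1/(-(-6)*(3*(-6 + 1**2))**2) = 1/(-(-6)*(3*(-6 + 1))**2) = 1/(-(-6)*(3*(-5))**2) = 1/(-(-6)*(-15)**2) = 1/(-(-6)*225) = 1/(-1*(-1350)) = 1/1350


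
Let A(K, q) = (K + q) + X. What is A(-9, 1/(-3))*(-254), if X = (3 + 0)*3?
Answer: 254/3 ≈ 84.667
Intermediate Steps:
X = 9 (X = 3*3 = 9)
A(K, q) = 9 + K + q (A(K, q) = (K + q) + 9 = 9 + K + q)
A(-9, 1/(-3))*(-254) = (9 - 9 + 1/(-3))*(-254) = (9 - 9 - ⅓)*(-254) = -⅓*(-254) = 254/3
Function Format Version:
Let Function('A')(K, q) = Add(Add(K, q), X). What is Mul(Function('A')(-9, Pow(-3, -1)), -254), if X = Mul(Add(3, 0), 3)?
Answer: Rational(254, 3) ≈ 84.667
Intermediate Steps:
X = 9 (X = Mul(3, 3) = 9)
Function('A')(K, q) = Add(9, K, q) (Function('A')(K, q) = Add(Add(K, q), 9) = Add(9, K, q))
Mul(Function('A')(-9, Pow(-3, -1)), -254) = Mul(Add(9, -9, Pow(-3, -1)), -254) = Mul(Add(9, -9, Rational(-1, 3)), -254) = Mul(Rational(-1, 3), -254) = Rational(254, 3)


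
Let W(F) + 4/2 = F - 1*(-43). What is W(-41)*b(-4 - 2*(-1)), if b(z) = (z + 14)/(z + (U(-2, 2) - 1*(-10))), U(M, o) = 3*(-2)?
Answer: 0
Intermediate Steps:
W(F) = 41 + F (W(F) = -2 + (F - 1*(-43)) = -2 + (F + 43) = -2 + (43 + F) = 41 + F)
U(M, o) = -6
b(z) = (14 + z)/(4 + z) (b(z) = (z + 14)/(z + (-6 - 1*(-10))) = (14 + z)/(z + (-6 + 10)) = (14 + z)/(z + 4) = (14 + z)/(4 + z))
W(-41)*b(-4 - 2*(-1)) = (41 - 41)*((14 + (-4 - 2*(-1)))/(4 + (-4 - 2*(-1)))) = 0*((14 + (-4 + 2))/(4 + (-4 + 2))) = 0*((14 - 2)/(4 - 2)) = 0*(12/2) = 0*((1/2)*12) = 0*6 = 0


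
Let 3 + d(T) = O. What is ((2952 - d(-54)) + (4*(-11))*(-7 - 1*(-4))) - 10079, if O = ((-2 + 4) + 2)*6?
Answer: -7016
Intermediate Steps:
O = 24 (O = (2 + 2)*6 = 4*6 = 24)
d(T) = 21 (d(T) = -3 + 24 = 21)
((2952 - d(-54)) + (4*(-11))*(-7 - 1*(-4))) - 10079 = ((2952 - 1*21) + (4*(-11))*(-7 - 1*(-4))) - 10079 = ((2952 - 21) - 44*(-7 + 4)) - 10079 = (2931 - 44*(-3)) - 10079 = (2931 + 132) - 10079 = 3063 - 10079 = -7016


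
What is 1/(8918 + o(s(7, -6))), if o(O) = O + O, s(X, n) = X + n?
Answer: 1/8920 ≈ 0.00011211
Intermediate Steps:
o(O) = 2*O
1/(8918 + o(s(7, -6))) = 1/(8918 + 2*(7 - 6)) = 1/(8918 + 2*1) = 1/(8918 + 2) = 1/8920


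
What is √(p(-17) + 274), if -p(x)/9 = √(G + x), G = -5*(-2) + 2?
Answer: √(274 - 9*I*√5) ≈ 16.564 - 0.60748*I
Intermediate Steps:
G = 12 (G = 10 + 2 = 12)
p(x) = -9*√(12 + x)
√(p(-17) + 274) = √(-9*√(12 - 17) + 274) = √(-9*I*√5 + 274) = √(274 - 9*I*√5)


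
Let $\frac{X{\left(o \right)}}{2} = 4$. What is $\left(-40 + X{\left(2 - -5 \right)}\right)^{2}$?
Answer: $1024$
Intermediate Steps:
$X{\left(o \right)} = 8$ ($X{\left(o \right)} = 2 \cdot 4 = 8$)
$\left(-40 + X{\left(2 - -5 \right)}\right)^{2} = \left(-40 + 8\right)^{2} = \left(-32\right)^{2} = 1024$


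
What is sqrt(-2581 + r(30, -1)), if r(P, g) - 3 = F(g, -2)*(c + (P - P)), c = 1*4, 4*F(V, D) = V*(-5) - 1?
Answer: 3*I*sqrt(286) ≈ 50.735*I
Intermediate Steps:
F(V, D) = -1/4 - 5*V/4 (F(V, D) = (V*(-5) - 1)/4 = (-5*V - 1)/4 = (-1 - 5*V)/4 = -1/4 - 5*V/4)
c = 4
r(P, g) = 2 - 5*g (r(P, g) = 3 + (-1/4 - 5*g/4)*(4 + (P - P)) = 3 + (-1/4 - 5*g/4)*(4 + 0) = 3 + (-1/4 - 5*g/4)*4 = 3 + (-1 - 5*g) = 2 - 5*g)
sqrt(-2581 + r(30, -1)) = sqrt(-2581 + (2 - 5*(-1))) = sqrt(-2581 + (2 + 5)) = sqrt(-2581 + 7) = sqrt(-2574) = 3*I*sqrt(286)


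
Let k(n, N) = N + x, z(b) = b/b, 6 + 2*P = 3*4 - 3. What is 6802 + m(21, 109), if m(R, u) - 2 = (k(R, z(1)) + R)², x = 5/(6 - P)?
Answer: 594388/81 ≈ 7338.1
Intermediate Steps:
P = 3/2 (P = -3 + (3*4 - 3)/2 = -3 + (12 - 3)/2 = -3 + (½)*9 = -3 + 9/2 = 3/2 ≈ 1.5000)
z(b) = 1
x = 10/9 (x = 5/(6 - 1*3/2) = 5/(6 - 3/2) = 5/(9/2) = 5*(2/9) = 10/9 ≈ 1.1111)
k(n, N) = 10/9 + N (k(n, N) = N + 10/9 = 10/9 + N)
m(R, u) = 2 + (19/9 + R)² (m(R, u) = 2 + ((10/9 + 1) + R)² = 2 + (19/9 + R)²)
6802 + m(21, 109) = 6802 + (2 + (19 + 9*21)²/81) = 6802 + (2 + (19 + 189)²/81) = 6802 + (2 + (1/81)*208²) = 6802 + (2 + (1/81)*43264) = 6802 + (2 + 43264/81) = 6802 + 43426/81 = 594388/81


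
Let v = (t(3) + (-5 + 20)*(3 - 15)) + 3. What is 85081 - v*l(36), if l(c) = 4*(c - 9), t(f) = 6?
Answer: 103549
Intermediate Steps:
l(c) = -36 + 4*c (l(c) = 4*(-9 + c) = -36 + 4*c)
v = -171 (v = (6 + (-5 + 20)*(3 - 15)) + 3 = (6 + 15*(-12)) + 3 = (6 - 180) + 3 = -174 + 3 = -171)
85081 - v*l(36) = 85081 - (-171)*(-36 + 4*36) = 85081 - (-171)*(-36 + 144) = 85081 - (-171)*108 = 85081 - 1*(-18468) = 85081 + 18468 = 103549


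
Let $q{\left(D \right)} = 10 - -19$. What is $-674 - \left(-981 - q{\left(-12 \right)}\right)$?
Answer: $336$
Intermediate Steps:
$q{\left(D \right)} = 29$ ($q{\left(D \right)} = 10 + 19 = 29$)
$-674 - \left(-981 - q{\left(-12 \right)}\right) = -674 - \left(-981 - 29\right) = -674 - -1010 = -674 + 1010 = 336$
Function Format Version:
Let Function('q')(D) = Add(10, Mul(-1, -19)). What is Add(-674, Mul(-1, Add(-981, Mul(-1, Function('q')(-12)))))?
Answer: 336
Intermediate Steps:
Function('q')(D) = 29 (Function('q')(D) = Add(10, 19) = 29)
Add(-674, Mul(-1, Add(-981, Mul(-1, Function('q')(-12))))) = Add(-674, Mul(-1, Add(-981, Mul(-1, 29)))) = Add(-674, Mul(-1, Add(-981, -29))) = Add(-674, Mul(-1, -1010)) = Add(-674, 1010) = 336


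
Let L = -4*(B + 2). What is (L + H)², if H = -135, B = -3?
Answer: 17161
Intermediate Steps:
L = 4 (L = -4*(-3 + 2) = -4*(-1) = 4)
(L + H)² = (4 - 135)² = (-131)² = 17161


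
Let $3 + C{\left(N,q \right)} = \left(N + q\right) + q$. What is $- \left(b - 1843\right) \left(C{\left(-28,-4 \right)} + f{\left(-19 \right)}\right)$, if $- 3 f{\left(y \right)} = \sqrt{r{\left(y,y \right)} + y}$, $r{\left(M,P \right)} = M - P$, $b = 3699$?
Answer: $72384 + \frac{1856 i \sqrt{19}}{3} \approx 72384.0 + 2696.7 i$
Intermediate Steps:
$C{\left(N,q \right)} = -3 + N + 2 q$ ($C{\left(N,q \right)} = -3 + \left(\left(N + q\right) + q\right) = -3 + \left(N + 2 q\right) = -3 + N + 2 q$)
$f{\left(y \right)} = - \frac{\sqrt{y}}{3}$ ($f{\left(y \right)} = - \frac{\sqrt{\left(y - y\right) + y}}{3} = - \frac{\sqrt{0 + y}}{3} = - \frac{\sqrt{y}}{3}$)
$- \left(b - 1843\right) \left(C{\left(-28,-4 \right)} + f{\left(-19 \right)}\right) = - \left(3699 - 1843\right) \left(\left(-3 - 28 + 2 \left(-4\right)\right) - \frac{\sqrt{-19}}{3}\right) = - 1856 \left(\left(-3 - 28 - 8\right) - \frac{i \sqrt{19}}{3}\right) = - 1856 \left(-39 - \frac{i \sqrt{19}}{3}\right) = - (-72384 - \frac{1856 i \sqrt{19}}{3}) = 72384 + \frac{1856 i \sqrt{19}}{3}$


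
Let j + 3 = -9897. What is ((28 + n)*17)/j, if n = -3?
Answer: -17/396 ≈ -0.042929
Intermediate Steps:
j = -9900 (j = -3 - 9897 = -9900)
((28 + n)*17)/j = ((28 - 3)*17)/(-9900) = (25*17)*(-1/9900) = 425*(-1/9900) = -17/396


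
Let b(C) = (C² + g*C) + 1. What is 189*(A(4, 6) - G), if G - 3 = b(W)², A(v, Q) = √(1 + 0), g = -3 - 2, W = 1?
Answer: -2079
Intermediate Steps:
g = -5
b(C) = 1 + C² - 5*C (b(C) = (C² - 5*C) + 1 = 1 + C² - 5*C)
A(v, Q) = 1 (A(v, Q) = √1 = 1)
G = 12 (G = 3 + (1 + 1² - 5*1)² = 3 + (1 + 1 - 5)² = 3 + (-3)² = 3 + 9 = 12)
189*(A(4, 6) - G) = 189*(1 - 1*12) = 189*(1 - 12) = 189*(-11) = -2079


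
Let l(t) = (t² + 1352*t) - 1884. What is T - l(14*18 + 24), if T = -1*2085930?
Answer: -2533374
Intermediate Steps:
l(t) = -1884 + t² + 1352*t
T = -2085930
T - l(14*18 + 24) = -2085930 - (-1884 + (14*18 + 24)² + 1352*(14*18 + 24)) = -2085930 - (-1884 + (252 + 24)² + 1352*(252 + 24)) = -2085930 - (-1884 + 276² + 1352*276) = -2085930 - (-1884 + 76176 + 373152) = -2085930 - 1*447444 = -2085930 - 447444 = -2533374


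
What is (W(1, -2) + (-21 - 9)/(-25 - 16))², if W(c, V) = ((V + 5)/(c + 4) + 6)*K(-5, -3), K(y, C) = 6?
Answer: 68359824/42025 ≈ 1626.6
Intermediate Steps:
W(c, V) = 36 + 6*(5 + V)/(4 + c) (W(c, V) = ((V + 5)/(c + 4) + 6)*6 = ((5 + V)/(4 + c) + 6)*6 = (6 + (5 + V)/(4 + c))*6 = 36 + 6*(5 + V)/(4 + c))
(W(1, -2) + (-21 - 9)/(-25 - 16))² = (6*(29 - 2 + 6*1)/(4 + 1) + (-21 - 9)/(-25 - 16))² = (6*(29 - 2 + 6)/5 - 30/(-41))² = (6*(⅕)*33 - 30*(-1/41))² = (198/5 + 30/41)² = (8268/205)² = 68359824/42025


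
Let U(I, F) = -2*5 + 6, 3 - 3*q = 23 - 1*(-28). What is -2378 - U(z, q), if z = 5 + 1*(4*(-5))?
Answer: -2374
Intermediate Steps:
q = -16 (q = 1 - (23 - 1*(-28))/3 = 1 - (23 + 28)/3 = 1 - 1/3*51 = 1 - 17 = -16)
z = -15 (z = 5 + 1*(-20) = 5 - 20 = -15)
U(I, F) = -4 (U(I, F) = -10 + 6 = -4)
-2378 - U(z, q) = -2378 - 1*(-4) = -2378 + 4 = -2374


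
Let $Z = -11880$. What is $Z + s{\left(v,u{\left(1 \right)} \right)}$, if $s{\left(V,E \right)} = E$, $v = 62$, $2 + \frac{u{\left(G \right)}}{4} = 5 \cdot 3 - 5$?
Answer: $-11848$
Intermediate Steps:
$u{\left(G \right)} = 32$ ($u{\left(G \right)} = -8 + 4 \left(5 \cdot 3 - 5\right) = -8 + 4 \left(15 - 5\right) = -8 + 4 \cdot 10 = -8 + 40 = 32$)
$Z + s{\left(v,u{\left(1 \right)} \right)} = -11880 + 32 = -11848$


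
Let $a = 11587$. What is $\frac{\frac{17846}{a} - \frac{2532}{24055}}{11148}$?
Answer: $\frac{199973623}{1553614738590} \approx 0.00012872$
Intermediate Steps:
$\frac{\frac{17846}{a} - \frac{2532}{24055}}{11148} = \frac{\frac{17846}{11587} - \frac{2532}{24055}}{11148} = \left(17846 \cdot \frac{1}{11587} - \frac{2532}{24055}\right) \frac{1}{11148} = \left(\frac{17846}{11587} - \frac{2532}{24055}\right) \frac{1}{11148} = \frac{399947246}{278725285} \cdot \frac{1}{11148} = \frac{199973623}{1553614738590}$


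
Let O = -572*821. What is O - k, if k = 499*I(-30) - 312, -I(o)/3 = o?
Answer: -514210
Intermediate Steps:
I(o) = -3*o
O = -469612
k = 44598 (k = 499*(-3*(-30)) - 312 = 499*90 - 312 = 44910 - 312 = 44598)
O - k = -469612 - 1*44598 = -469612 - 44598 = -514210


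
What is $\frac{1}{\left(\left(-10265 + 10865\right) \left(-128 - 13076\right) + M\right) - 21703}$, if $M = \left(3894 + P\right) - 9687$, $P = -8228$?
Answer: $- \frac{1}{7958124} \approx -1.2566 \cdot 10^{-7}$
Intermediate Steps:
$M = -14021$ ($M = \left(3894 - 8228\right) - 9687 = -4334 - 9687 = -14021$)
$\frac{1}{\left(\left(-10265 + 10865\right) \left(-128 - 13076\right) + M\right) - 21703} = \frac{1}{\left(\left(-10265 + 10865\right) \left(-128 - 13076\right) - 14021\right) - 21703} = \frac{1}{\left(600 \left(-13204\right) - 14021\right) - 21703} = \frac{1}{\left(-7922400 - 14021\right) - 21703} = \frac{1}{-7936421 - 21703} = \frac{1}{-7958124} = - \frac{1}{7958124}$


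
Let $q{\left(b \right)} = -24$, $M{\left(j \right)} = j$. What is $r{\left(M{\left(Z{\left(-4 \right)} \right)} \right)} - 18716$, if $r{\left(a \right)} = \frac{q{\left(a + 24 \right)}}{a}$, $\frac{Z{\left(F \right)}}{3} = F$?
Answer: $-18714$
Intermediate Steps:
$Z{\left(F \right)} = 3 F$
$r{\left(a \right)} = - \frac{24}{a}$
$r{\left(M{\left(Z{\left(-4 \right)} \right)} \right)} - 18716 = - \frac{24}{3 \left(-4\right)} - 18716 = - \frac{24}{-12} - 18716 = \left(-24\right) \left(- \frac{1}{12}\right) - 18716 = 2 - 18716 = -18714$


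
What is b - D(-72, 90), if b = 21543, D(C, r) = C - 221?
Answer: 21836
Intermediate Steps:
D(C, r) = -221 + C
b - D(-72, 90) = 21543 - (-221 - 72) = 21543 - 1*(-293) = 21543 + 293 = 21836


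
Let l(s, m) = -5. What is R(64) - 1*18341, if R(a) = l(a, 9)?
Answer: -18346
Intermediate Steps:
R(a) = -5
R(64) - 1*18341 = -5 - 1*18341 = -5 - 18341 = -18346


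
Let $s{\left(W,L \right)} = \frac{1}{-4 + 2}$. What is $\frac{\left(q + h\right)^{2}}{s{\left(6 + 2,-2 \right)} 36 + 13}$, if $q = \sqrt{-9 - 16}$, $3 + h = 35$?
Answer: $- \frac{999}{5} - 64 i \approx -199.8 - 64.0 i$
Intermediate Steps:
$h = 32$ ($h = -3 + 35 = 32$)
$q = 5 i$ ($q = \sqrt{-25} = 5 i \approx 5.0 i$)
$s{\left(W,L \right)} = - \frac{1}{2}$ ($s{\left(W,L \right)} = \frac{1}{-2} = - \frac{1}{2}$)
$\frac{\left(q + h\right)^{2}}{s{\left(6 + 2,-2 \right)} 36 + 13} = \frac{\left(5 i + 32\right)^{2}}{\left(- \frac{1}{2}\right) 36 + 13} = \frac{\left(32 + 5 i\right)^{2}}{-18 + 13} = \frac{\left(32 + 5 i\right)^{2}}{-5} = \left(32 + 5 i\right)^{2} \left(- \frac{1}{5}\right) = - \frac{\left(32 + 5 i\right)^{2}}{5}$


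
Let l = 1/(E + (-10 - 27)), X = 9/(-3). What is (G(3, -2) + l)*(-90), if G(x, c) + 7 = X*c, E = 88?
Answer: 1500/17 ≈ 88.235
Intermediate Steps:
X = -3 (X = 9*(-⅓) = -3)
G(x, c) = -7 - 3*c
l = 1/51 (l = 1/(88 + (-10 - 27)) = 1/(88 - 37) = 1/51 ≈ 0.019608)
(G(3, -2) + l)*(-90) = ((-7 - 3*(-2)) + 1/51)*(-90) = ((-7 + 6) + 1/51)*(-90) = (-1 + 1/51)*(-90) = -50/51*(-90) = 1500/17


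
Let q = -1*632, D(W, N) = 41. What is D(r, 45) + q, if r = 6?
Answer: -591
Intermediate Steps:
q = -632
D(r, 45) + q = 41 - 632 = -591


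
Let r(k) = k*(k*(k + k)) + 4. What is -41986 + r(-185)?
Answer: -12705232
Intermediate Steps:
r(k) = 4 + 2*k**3 (r(k) = k*(k*(2*k)) + 4 = k*(2*k**2) + 4 = 2*k**3 + 4 = 4 + 2*k**3)
-41986 + r(-185) = -41986 + (4 + 2*(-185)**3) = -41986 + (4 + 2*(-6331625)) = -41986 + (4 - 12663250) = -41986 - 12663246 = -12705232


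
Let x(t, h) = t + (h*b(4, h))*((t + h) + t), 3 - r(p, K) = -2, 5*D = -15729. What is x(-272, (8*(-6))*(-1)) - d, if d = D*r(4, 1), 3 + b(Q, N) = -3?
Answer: 158305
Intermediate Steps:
D = -15729/5 (D = (⅕)*(-15729) = -15729/5 ≈ -3145.8)
b(Q, N) = -6 (b(Q, N) = -3 - 3 = -6)
r(p, K) = 5 (r(p, K) = 3 - 1*(-2) = 3 + 2 = 5)
x(t, h) = t - 6*h*(h + 2*t) (x(t, h) = t + (h*(-6))*((t + h) + t) = t + (-6*h)*((h + t) + t) = t + (-6*h)*(h + 2*t) = t - 6*h*(h + 2*t))
d = -15729 (d = -15729/5*5 = -15729)
x(-272, (8*(-6))*(-1)) - d = (-272 - 6*((8*(-6))*(-1))² - 12*(8*(-6))*(-1)*(-272)) - 1*(-15729) = (-272 - 6*(-48*(-1))² - 12*(-48*(-1))*(-272)) + 15729 = (-272 - 6*48² - 12*48*(-272)) + 15729 = (-272 - 6*2304 + 156672) + 15729 = (-272 - 13824 + 156672) + 15729 = 142576 + 15729 = 158305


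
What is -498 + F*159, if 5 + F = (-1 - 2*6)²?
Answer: 25578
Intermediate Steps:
F = 164 (F = -5 + (-1 - 2*6)² = -5 + (-1 - 12)² = -5 + (-13)² = -5 + 169 = 164)
-498 + F*159 = -498 + 164*159 = -498 + 26076 = 25578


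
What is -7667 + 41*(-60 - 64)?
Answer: -12751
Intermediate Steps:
-7667 + 41*(-60 - 64) = -7667 + 41*(-124) = -7667 - 5084 = -12751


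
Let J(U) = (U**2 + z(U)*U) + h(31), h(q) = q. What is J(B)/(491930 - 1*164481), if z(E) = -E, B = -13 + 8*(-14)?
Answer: 31/327449 ≈ 9.4671e-5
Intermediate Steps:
B = -125 (B = -13 - 112 = -125)
J(U) = 31 (J(U) = (U**2 + (-U)*U) + 31 = (U**2 - U**2) + 31 = 0 + 31 = 31)
J(B)/(491930 - 1*164481) = 31/(491930 - 1*164481) = 31/(491930 - 164481) = 31/327449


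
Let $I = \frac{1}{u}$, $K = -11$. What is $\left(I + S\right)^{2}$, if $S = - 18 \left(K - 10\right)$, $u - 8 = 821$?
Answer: $\frac{98196369769}{687241} \approx 1.4289 \cdot 10^{5}$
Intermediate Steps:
$u = 829$ ($u = 8 + 821 = 829$)
$S = 378$ ($S = - 18 \left(-11 - 10\right) = \left(-18\right) \left(-21\right) = 378$)
$I = \frac{1}{829} \approx 0.0012063$
$\left(I + S\right)^{2} = \left(\frac{1}{829} + 378\right)^{2} = \left(\frac{313363}{829}\right)^{2} = \frac{98196369769}{687241}$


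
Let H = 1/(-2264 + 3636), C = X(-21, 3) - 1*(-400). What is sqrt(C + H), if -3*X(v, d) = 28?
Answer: sqrt(33767727)/294 ≈ 19.765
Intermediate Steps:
X(v, d) = -28/3 (X(v, d) = -1/3*28 = -28/3)
C = 1172/3 (C = -28/3 - 1*(-400) = -28/3 + 400 = 1172/3 ≈ 390.67)
H = 1/1372 ≈ 0.00072886
sqrt(C + H) = sqrt(1172/3 + 1/1372) = sqrt(1607987/4116) = sqrt(33767727)/294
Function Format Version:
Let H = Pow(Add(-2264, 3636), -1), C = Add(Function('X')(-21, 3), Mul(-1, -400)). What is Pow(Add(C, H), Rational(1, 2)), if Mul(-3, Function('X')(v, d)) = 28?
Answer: Mul(Rational(1, 294), Pow(33767727, Rational(1, 2))) ≈ 19.765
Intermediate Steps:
Function('X')(v, d) = Rational(-28, 3) (Function('X')(v, d) = Mul(Rational(-1, 3), 28) = Rational(-28, 3))
C = Rational(1172, 3) (C = Add(Rational(-28, 3), Mul(-1, -400)) = Add(Rational(-28, 3), 400) = Rational(1172, 3) ≈ 390.67)
H = Rational(1, 1372) (H = Pow(1372, -1) = Rational(1, 1372) ≈ 0.00072886)
Pow(Add(C, H), Rational(1, 2)) = Pow(Add(Rational(1172, 3), Rational(1, 1372)), Rational(1, 2)) = Pow(Rational(1607987, 4116), Rational(1, 2)) = Mul(Rational(1, 294), Pow(33767727, Rational(1, 2)))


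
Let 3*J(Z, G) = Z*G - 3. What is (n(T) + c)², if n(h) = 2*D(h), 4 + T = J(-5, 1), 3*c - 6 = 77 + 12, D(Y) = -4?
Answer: 5041/9 ≈ 560.11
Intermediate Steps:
c = 95/3 (c = 2 + (77 + 12)/3 = 2 + (⅓)*89 = 2 + 89/3 = 95/3 ≈ 31.667)
J(Z, G) = -1 + G*Z/3 (J(Z, G) = (Z*G - 3)/3 = (G*Z - 3)/3 = (-3 + G*Z)/3 = -1 + G*Z/3)
T = -20/3 (T = -4 + (-1 + (⅓)*1*(-5)) = -4 + (-1 - 5/3) = -4 - 8/3 = -20/3 ≈ -6.6667)
n(h) = -8 (n(h) = 2*(-4) = -8)
(n(T) + c)² = (-8 + 95/3)² = (71/3)² = 5041/9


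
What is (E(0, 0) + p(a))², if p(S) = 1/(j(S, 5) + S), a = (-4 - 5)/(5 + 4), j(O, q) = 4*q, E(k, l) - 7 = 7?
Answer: 71289/361 ≈ 197.48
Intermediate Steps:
E(k, l) = 14 (E(k, l) = 7 + 7 = 14)
a = -1 (a = -9/9 = -9*⅑ = -1)
p(S) = 1/(20 + S) (p(S) = 1/(4*5 + S) = 1/(20 + S))
(E(0, 0) + p(a))² = (14 + 1/(20 - 1))² = (14 + 1/19)² = (267/19)² = 71289/361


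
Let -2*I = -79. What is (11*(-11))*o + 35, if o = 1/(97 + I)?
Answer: 9313/273 ≈ 34.114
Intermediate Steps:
I = 79/2 (I = -1/2*(-79) = 79/2 ≈ 39.500)
o = 2/273 (o = 1/(97 + 79/2) = 1/(273/2) = 2/273 ≈ 0.0073260)
(11*(-11))*o + 35 = (11*(-11))*(2/273) + 35 = -121*2/273 + 35 = -242/273 + 35 = 9313/273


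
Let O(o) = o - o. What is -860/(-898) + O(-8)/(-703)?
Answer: 430/449 ≈ 0.95768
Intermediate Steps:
O(o) = 0
-860/(-898) + O(-8)/(-703) = -860/(-898) + 0/(-703) = -860*(-1/898) + 0*(-1/703) = 430/449 + 0 = 430/449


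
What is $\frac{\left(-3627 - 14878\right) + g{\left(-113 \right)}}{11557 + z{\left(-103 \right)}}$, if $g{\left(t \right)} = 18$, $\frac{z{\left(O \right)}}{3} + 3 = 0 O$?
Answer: $- \frac{18487}{11548} \approx -1.6009$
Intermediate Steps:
$z{\left(O \right)} = -9$ ($z{\left(O \right)} = -9 + 3 \cdot 0 O = -9 + 3 \cdot 0 = -9 + 0 = -9$)
$\frac{\left(-3627 - 14878\right) + g{\left(-113 \right)}}{11557 + z{\left(-103 \right)}} = \frac{\left(-3627 - 14878\right) + 18}{11557 - 9} = \frac{-18505 + 18}{11548} = \left(-18487\right) \frac{1}{11548} = - \frac{18487}{11548}$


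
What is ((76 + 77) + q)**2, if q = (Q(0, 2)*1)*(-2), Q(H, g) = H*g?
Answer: 23409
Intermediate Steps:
q = 0 (q = ((0*2)*1)*(-2) = (0*1)*(-2) = 0*(-2) = 0)
((76 + 77) + q)**2 = ((76 + 77) + 0)**2 = (153 + 0)**2 = 153**2 = 23409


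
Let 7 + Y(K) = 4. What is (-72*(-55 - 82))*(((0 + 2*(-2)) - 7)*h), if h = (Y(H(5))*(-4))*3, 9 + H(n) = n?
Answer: -3906144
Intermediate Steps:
H(n) = -9 + n
Y(K) = -3 (Y(K) = -7 + 4 = -3)
h = 36 (h = -3*(-4)*3 = 12*3 = 36)
(-72*(-55 - 82))*(((0 + 2*(-2)) - 7)*h) = (-72*(-55 - 82))*(((0 + 2*(-2)) - 7)*36) = (-72*(-137))*(((0 - 4) - 7)*36) = 9864*((-4 - 7)*36) = 9864*(-11*36) = 9864*(-396) = -3906144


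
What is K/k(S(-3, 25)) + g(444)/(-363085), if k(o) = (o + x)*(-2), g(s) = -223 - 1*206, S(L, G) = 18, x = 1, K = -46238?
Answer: 8394170266/6898615 ≈ 1216.8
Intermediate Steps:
g(s) = -429 (g(s) = -223 - 206 = -429)
k(o) = -2 - 2*o (k(o) = (o + 1)*(-2) = (1 + o)*(-2) = -2 - 2*o)
K/k(S(-3, 25)) + g(444)/(-363085) = -46238/(-2 - 2*18) - 429/(-363085) = -46238/(-2 - 36) - 429*(-1/363085) = -46238/(-38) + 429/363085 = -46238*(-1/38) + 429/363085 = 23119/19 + 429/363085 = 8394170266/6898615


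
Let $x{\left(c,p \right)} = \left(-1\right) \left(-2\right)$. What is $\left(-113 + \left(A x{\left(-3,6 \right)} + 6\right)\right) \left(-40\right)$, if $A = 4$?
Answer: $3960$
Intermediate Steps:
$x{\left(c,p \right)} = 2$
$\left(-113 + \left(A x{\left(-3,6 \right)} + 6\right)\right) \left(-40\right) = \left(-113 + \left(4 \cdot 2 + 6\right)\right) \left(-40\right) = \left(-113 + \left(8 + 6\right)\right) \left(-40\right) = \left(-113 + 14\right) \left(-40\right) = \left(-99\right) \left(-40\right) = 3960$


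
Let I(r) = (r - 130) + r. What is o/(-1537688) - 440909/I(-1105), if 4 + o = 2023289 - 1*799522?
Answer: 168779218243/899547480 ≈ 187.63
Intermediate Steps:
o = 1223763 (o = -4 + (2023289 - 1*799522) = -4 + (2023289 - 799522) = -4 + 1223767 = 1223763)
I(r) = -130 + 2*r (I(r) = (-130 + r) + r = -130 + 2*r)
o/(-1537688) - 440909/I(-1105) = 1223763/(-1537688) - 440909/(-130 + 2*(-1105)) = 1223763*(-1/1537688) - 440909/(-130 - 2210) = -1223763/1537688 - 440909/(-2340) = -1223763/1537688 - 440909*(-1/2340) = -1223763/1537688 + 440909/2340 = 168779218243/899547480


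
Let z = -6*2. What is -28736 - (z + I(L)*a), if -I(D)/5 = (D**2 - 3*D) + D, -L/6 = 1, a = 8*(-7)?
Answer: -42164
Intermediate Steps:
a = -56
L = -6 (L = -6*1 = -6)
z = -12
I(D) = -5*D**2 + 10*D (I(D) = -5*((D**2 - 3*D) + D) = -5*(D**2 - 2*D) = -5*D**2 + 10*D)
-28736 - (z + I(L)*a) = -28736 - (-12 + (5*(-6)*(2 - 1*(-6)))*(-56)) = -28736 - (-12 + (5*(-6)*(2 + 6))*(-56)) = -28736 - (-12 + (5*(-6)*8)*(-56)) = -28736 - (-12 - 240*(-56)) = -28736 - (-12 + 13440) = -28736 - 1*13428 = -28736 - 13428 = -42164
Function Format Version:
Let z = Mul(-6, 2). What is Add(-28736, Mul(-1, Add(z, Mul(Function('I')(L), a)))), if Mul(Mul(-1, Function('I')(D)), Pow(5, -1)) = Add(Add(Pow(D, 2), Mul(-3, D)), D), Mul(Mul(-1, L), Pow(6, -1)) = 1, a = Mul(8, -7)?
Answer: -42164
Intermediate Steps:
a = -56
L = -6 (L = Mul(-6, 1) = -6)
z = -12
Function('I')(D) = Add(Mul(-5, Pow(D, 2)), Mul(10, D)) (Function('I')(D) = Mul(-5, Add(Add(Pow(D, 2), Mul(-3, D)), D)) = Mul(-5, Add(Pow(D, 2), Mul(-2, D))) = Add(Mul(-5, Pow(D, 2)), Mul(10, D)))
Add(-28736, Mul(-1, Add(z, Mul(Function('I')(L), a)))) = Add(-28736, Mul(-1, Add(-12, Mul(Mul(5, -6, Add(2, Mul(-1, -6))), -56)))) = Add(-28736, Mul(-1, Add(-12, Mul(Mul(5, -6, Add(2, 6)), -56)))) = Add(-28736, Mul(-1, Add(-12, Mul(Mul(5, -6, 8), -56)))) = Add(-28736, Mul(-1, Add(-12, Mul(-240, -56)))) = Add(-28736, Mul(-1, Add(-12, 13440))) = Add(-28736, Mul(-1, 13428)) = Add(-28736, -13428) = -42164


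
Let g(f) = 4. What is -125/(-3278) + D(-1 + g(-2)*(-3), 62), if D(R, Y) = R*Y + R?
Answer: -2684557/3278 ≈ -818.96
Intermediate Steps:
D(R, Y) = R + R*Y
-125/(-3278) + D(-1 + g(-2)*(-3), 62) = -125/(-3278) + (-1 + 4*(-3))*(1 + 62) = -125*(-1/3278) + (-1 - 12)*63 = 125/3278 - 13*63 = 125/3278 - 819 = -2684557/3278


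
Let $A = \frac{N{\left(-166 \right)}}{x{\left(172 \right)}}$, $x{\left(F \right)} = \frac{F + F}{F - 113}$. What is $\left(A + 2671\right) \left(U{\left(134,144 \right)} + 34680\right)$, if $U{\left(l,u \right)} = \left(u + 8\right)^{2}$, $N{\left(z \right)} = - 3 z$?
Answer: $\frac{6848891938}{43} \approx 1.5928 \cdot 10^{8}$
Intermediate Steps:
$x{\left(F \right)} = \frac{2 F}{-113 + F}$
$U{\left(l,u \right)} = \left(8 + u\right)^{2}$
$A = \frac{14691}{172}$ ($A = \frac{\left(-3\right) \left(-166\right)}{2 \cdot 172 \frac{1}{-113 + 172}} = \frac{498}{2 \cdot 172 \cdot \frac{1}{59}} = \frac{498}{\frac{344}{59}} = 498 \cdot \frac{59}{344} = \frac{14691}{172} \approx 85.413$)
$\left(A + 2671\right) \left(U{\left(134,144 \right)} + 34680\right) = \left(\frac{14691}{172} + 2671\right) \left(\left(8 + 144\right)^{2} + 34680\right) = \frac{474103 \left(152^{2} + 34680\right)}{172} = \frac{474103 \left(23104 + 34680\right)}{172} = \frac{474103}{172} \cdot 57784 = \frac{6848891938}{43}$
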